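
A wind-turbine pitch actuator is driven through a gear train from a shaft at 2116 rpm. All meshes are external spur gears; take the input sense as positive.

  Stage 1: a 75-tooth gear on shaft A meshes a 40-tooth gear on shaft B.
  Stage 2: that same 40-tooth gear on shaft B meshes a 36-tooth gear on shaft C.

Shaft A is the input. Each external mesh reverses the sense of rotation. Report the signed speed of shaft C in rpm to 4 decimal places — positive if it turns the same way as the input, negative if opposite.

Stage 1 [75T→40T]: ω = 2116.0000×75/40 = 3967.5000 rpm, dir flips to −; running = −3967.5000
Stage 2 [40T→36T]: ω = 3967.5000×40/36 = 4408.3333 rpm, dir flips to +; running = +4408.3333

+4408.3333 rpm (same as input, |ω| = 4408.3333 rpm)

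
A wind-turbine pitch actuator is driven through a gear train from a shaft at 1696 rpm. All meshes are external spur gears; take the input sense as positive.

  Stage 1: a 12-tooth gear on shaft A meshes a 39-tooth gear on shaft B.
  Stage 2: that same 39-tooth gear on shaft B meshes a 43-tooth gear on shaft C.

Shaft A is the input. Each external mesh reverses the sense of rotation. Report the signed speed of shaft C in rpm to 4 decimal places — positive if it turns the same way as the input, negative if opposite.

Stage 1 [12T→39T]: ω = 1696.0000×12/39 = 521.8462 rpm, dir flips to −; running = −521.8462
Stage 2 [39T→43T]: ω = 521.8462×39/43 = 473.3023 rpm, dir flips to +; running = +473.3023

+473.3023 rpm (same as input, |ω| = 473.3023 rpm)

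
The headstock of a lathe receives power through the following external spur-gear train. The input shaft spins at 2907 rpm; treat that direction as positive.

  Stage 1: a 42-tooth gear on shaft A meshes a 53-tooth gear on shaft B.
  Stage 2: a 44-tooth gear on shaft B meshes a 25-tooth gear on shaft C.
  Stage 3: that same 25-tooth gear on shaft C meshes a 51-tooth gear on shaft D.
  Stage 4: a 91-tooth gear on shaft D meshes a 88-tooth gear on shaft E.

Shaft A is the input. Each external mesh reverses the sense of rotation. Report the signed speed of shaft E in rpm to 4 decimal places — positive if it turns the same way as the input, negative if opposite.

Stage 1 [42T→53T]: ω = 2907.0000×42/53 = 2303.6604 rpm, dir flips to −; running = −2303.6604
Stage 2 [44T→25T]: ω = 2303.6604×44/25 = 4054.4423 rpm, dir flips to +; running = +4054.4423
Stage 3 [25T→51T]: ω = 4054.4423×25/51 = 1987.4717 rpm, dir flips to −; running = −1987.4717
Stage 4 [91T→88T]: ω = 1987.4717×91/88 = 2055.2264 rpm, dir flips to +; running = +2055.2264

+2055.2264 rpm (same as input, |ω| = 2055.2264 rpm)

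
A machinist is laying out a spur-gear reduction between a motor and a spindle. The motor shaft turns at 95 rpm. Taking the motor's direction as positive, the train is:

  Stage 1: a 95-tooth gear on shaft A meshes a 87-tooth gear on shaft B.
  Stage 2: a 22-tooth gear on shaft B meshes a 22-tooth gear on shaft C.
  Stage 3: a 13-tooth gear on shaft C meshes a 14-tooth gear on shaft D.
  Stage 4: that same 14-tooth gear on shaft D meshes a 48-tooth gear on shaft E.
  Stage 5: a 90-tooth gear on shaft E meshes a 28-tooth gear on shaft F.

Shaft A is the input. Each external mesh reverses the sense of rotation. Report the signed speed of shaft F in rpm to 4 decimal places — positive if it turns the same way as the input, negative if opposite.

-90.3056 rpm (opposite to input, |ω| = 90.3056 rpm)

Stage 1 [95T→87T]: ω = 95.0000×95/87 = 103.7356 rpm, dir flips to −; running = −103.7356
Stage 2 [22T→22T]: ω = 103.7356×22/22 = 103.7356 rpm, dir flips to +; running = +103.7356
Stage 3 [13T→14T]: ω = 103.7356×13/14 = 96.3259 rpm, dir flips to −; running = −96.3259
Stage 4 [14T→48T]: ω = 96.3259×14/48 = 28.0951 rpm, dir flips to +; running = +28.0951
Stage 5 [90T→28T]: ω = 28.0951×90/28 = 90.3056 rpm, dir flips to −; running = −90.3056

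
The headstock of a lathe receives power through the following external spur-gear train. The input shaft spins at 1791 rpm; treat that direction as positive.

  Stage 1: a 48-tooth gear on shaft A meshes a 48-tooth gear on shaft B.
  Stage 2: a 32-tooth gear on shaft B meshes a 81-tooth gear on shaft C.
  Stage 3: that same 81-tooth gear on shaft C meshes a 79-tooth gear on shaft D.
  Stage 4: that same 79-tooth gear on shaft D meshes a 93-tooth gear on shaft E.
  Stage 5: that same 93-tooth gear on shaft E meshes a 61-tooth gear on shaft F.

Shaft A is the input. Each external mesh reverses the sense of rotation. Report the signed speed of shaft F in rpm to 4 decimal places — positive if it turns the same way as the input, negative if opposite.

Stage 1 [48T→48T]: ω = 1791.0000×48/48 = 1791.0000 rpm, dir flips to −; running = −1791.0000
Stage 2 [32T→81T]: ω = 1791.0000×32/81 = 707.5556 rpm, dir flips to +; running = +707.5556
Stage 3 [81T→79T]: ω = 707.5556×81/79 = 725.4684 rpm, dir flips to −; running = −725.4684
Stage 4 [79T→93T]: ω = 725.4684×79/93 = 616.2581 rpm, dir flips to +; running = +616.2581
Stage 5 [93T→61T]: ω = 616.2581×93/61 = 939.5410 rpm, dir flips to −; running = −939.5410

-939.5410 rpm (opposite to input, |ω| = 939.5410 rpm)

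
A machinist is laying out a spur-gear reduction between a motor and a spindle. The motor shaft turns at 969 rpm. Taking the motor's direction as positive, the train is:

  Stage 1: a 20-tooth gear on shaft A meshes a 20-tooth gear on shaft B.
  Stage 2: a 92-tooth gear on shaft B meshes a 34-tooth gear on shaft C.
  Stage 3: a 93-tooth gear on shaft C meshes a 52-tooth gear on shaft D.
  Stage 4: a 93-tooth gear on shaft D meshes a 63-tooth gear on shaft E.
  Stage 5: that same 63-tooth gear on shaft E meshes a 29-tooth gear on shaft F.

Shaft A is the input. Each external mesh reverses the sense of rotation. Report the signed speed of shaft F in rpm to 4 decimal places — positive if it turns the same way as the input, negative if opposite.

Stage 1 [20T→20T]: ω = 969.0000×20/20 = 969.0000 rpm, dir flips to −; running = −969.0000
Stage 2 [92T→34T]: ω = 969.0000×92/34 = 2622.0000 rpm, dir flips to +; running = +2622.0000
Stage 3 [93T→52T]: ω = 2622.0000×93/52 = 4689.3462 rpm, dir flips to −; running = −4689.3462
Stage 4 [93T→63T]: ω = 4689.3462×93/63 = 6922.3681 rpm, dir flips to +; running = +6922.3681
Stage 5 [63T→29T]: ω = 6922.3681×63/29 = 15038.2480 rpm, dir flips to −; running = −15038.2480

-15038.2480 rpm (opposite to input, |ω| = 15038.2480 rpm)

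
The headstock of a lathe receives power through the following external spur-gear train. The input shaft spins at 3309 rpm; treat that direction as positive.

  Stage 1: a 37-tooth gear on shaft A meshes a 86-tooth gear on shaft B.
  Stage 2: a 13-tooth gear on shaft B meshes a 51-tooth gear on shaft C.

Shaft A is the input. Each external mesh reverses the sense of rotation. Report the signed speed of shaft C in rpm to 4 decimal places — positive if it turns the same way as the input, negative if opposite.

Stage 1 [37T→86T]: ω = 3309.0000×37/86 = 1423.6395 rpm, dir flips to −; running = −1423.6395
Stage 2 [13T→51T]: ω = 1423.6395×13/51 = 362.8885 rpm, dir flips to +; running = +362.8885

+362.8885 rpm (same as input, |ω| = 362.8885 rpm)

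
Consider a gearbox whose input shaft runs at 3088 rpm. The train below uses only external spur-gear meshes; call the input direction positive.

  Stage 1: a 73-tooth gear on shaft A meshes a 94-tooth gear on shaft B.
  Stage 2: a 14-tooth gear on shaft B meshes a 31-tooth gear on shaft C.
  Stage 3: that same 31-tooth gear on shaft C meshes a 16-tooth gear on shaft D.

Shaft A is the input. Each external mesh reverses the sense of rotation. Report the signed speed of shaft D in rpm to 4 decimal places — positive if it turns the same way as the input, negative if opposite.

Stage 1 [73T→94T]: ω = 3088.0000×73/94 = 2398.1277 rpm, dir flips to −; running = −2398.1277
Stage 2 [14T→31T]: ω = 2398.1277×14/31 = 1083.0254 rpm, dir flips to +; running = +1083.0254
Stage 3 [31T→16T]: ω = 1083.0254×31/16 = 2098.3617 rpm, dir flips to −; running = −2098.3617

-2098.3617 rpm (opposite to input, |ω| = 2098.3617 rpm)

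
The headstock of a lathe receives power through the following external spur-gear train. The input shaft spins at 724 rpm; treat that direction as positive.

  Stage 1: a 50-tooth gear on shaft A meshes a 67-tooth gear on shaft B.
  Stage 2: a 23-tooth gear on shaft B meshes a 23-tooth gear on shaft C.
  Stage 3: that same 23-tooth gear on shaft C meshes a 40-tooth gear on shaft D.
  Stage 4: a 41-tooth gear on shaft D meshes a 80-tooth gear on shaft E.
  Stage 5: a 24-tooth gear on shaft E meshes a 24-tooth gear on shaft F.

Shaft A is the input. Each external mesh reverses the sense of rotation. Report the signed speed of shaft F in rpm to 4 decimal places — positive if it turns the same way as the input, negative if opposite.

-159.2192 rpm (opposite to input, |ω| = 159.2192 rpm)

Stage 1 [50T→67T]: ω = 724.0000×50/67 = 540.2985 rpm, dir flips to −; running = −540.2985
Stage 2 [23T→23T]: ω = 540.2985×23/23 = 540.2985 rpm, dir flips to +; running = +540.2985
Stage 3 [23T→40T]: ω = 540.2985×23/40 = 310.6716 rpm, dir flips to −; running = −310.6716
Stage 4 [41T→80T]: ω = 310.6716×41/80 = 159.2192 rpm, dir flips to +; running = +159.2192
Stage 5 [24T→24T]: ω = 159.2192×24/24 = 159.2192 rpm, dir flips to −; running = −159.2192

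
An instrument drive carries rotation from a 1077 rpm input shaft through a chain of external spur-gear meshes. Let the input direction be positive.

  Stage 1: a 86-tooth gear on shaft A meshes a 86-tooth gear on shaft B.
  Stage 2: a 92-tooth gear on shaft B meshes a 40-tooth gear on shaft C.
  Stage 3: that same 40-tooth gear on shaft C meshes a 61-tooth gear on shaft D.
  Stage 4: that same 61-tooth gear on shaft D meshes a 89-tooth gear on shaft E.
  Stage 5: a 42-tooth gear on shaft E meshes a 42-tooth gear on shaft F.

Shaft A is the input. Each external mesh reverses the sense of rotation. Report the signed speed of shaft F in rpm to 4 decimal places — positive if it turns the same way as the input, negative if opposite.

Stage 1 [86T→86T]: ω = 1077.0000×86/86 = 1077.0000 rpm, dir flips to −; running = −1077.0000
Stage 2 [92T→40T]: ω = 1077.0000×92/40 = 2477.1000 rpm, dir flips to +; running = +2477.1000
Stage 3 [40T→61T]: ω = 2477.1000×40/61 = 1624.3279 rpm, dir flips to −; running = −1624.3279
Stage 4 [61T→89T]: ω = 1624.3279×61/89 = 1113.3034 rpm, dir flips to +; running = +1113.3034
Stage 5 [42T→42T]: ω = 1113.3034×42/42 = 1113.3034 rpm, dir flips to −; running = −1113.3034

-1113.3034 rpm (opposite to input, |ω| = 1113.3034 rpm)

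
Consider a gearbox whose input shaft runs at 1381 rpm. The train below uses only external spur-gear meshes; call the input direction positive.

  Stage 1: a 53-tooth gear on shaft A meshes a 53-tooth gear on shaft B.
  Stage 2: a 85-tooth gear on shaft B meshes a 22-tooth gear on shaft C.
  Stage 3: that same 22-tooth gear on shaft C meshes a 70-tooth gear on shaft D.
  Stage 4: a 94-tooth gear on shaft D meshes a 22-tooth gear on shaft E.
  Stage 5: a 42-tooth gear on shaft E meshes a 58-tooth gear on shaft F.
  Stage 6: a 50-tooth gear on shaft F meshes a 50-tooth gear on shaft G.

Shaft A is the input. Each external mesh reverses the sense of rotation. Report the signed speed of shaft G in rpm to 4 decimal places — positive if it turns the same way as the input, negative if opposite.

+5188.4906 rpm (same as input, |ω| = 5188.4906 rpm)

Stage 1 [53T→53T]: ω = 1381.0000×53/53 = 1381.0000 rpm, dir flips to −; running = −1381.0000
Stage 2 [85T→22T]: ω = 1381.0000×85/22 = 5335.6818 rpm, dir flips to +; running = +5335.6818
Stage 3 [22T→70T]: ω = 5335.6818×22/70 = 1676.9286 rpm, dir flips to −; running = −1676.9286
Stage 4 [94T→22T]: ω = 1676.9286×94/22 = 7165.0584 rpm, dir flips to +; running = +7165.0584
Stage 5 [42T→58T]: ω = 7165.0584×42/58 = 5188.4906 rpm, dir flips to −; running = −5188.4906
Stage 6 [50T→50T]: ω = 5188.4906×50/50 = 5188.4906 rpm, dir flips to +; running = +5188.4906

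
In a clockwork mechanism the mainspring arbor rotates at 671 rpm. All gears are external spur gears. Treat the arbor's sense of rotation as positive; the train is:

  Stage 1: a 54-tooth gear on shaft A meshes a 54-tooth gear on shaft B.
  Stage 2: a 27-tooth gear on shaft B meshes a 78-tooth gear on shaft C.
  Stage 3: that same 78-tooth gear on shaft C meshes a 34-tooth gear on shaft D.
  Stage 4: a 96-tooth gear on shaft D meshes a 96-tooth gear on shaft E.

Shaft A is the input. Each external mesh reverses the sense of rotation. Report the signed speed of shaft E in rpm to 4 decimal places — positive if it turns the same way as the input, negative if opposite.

Stage 1 [54T→54T]: ω = 671.0000×54/54 = 671.0000 rpm, dir flips to −; running = −671.0000
Stage 2 [27T→78T]: ω = 671.0000×27/78 = 232.2692 rpm, dir flips to +; running = +232.2692
Stage 3 [78T→34T]: ω = 232.2692×78/34 = 532.8529 rpm, dir flips to −; running = −532.8529
Stage 4 [96T→96T]: ω = 532.8529×96/96 = 532.8529 rpm, dir flips to +; running = +532.8529

+532.8529 rpm (same as input, |ω| = 532.8529 rpm)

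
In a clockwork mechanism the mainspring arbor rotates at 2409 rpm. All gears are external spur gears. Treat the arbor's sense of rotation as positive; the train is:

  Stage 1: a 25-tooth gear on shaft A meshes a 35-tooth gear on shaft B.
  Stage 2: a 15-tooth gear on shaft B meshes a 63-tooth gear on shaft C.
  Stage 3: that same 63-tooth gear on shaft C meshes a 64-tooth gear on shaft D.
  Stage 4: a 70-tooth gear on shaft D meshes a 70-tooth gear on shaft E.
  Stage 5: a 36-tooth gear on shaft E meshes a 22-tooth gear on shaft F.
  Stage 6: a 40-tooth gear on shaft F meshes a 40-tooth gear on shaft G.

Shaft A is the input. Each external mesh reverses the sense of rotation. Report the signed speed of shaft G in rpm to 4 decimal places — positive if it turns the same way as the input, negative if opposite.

Stage 1 [25T→35T]: ω = 2409.0000×25/35 = 1720.7143 rpm, dir flips to −; running = −1720.7143
Stage 2 [15T→63T]: ω = 1720.7143×15/63 = 409.6939 rpm, dir flips to +; running = +409.6939
Stage 3 [63T→64T]: ω = 409.6939×63/64 = 403.2924 rpm, dir flips to −; running = −403.2924
Stage 4 [70T→70T]: ω = 403.2924×70/70 = 403.2924 rpm, dir flips to +; running = +403.2924
Stage 5 [36T→22T]: ω = 403.2924×36/22 = 659.9330 rpm, dir flips to −; running = −659.9330
Stage 6 [40T→40T]: ω = 659.9330×40/40 = 659.9330 rpm, dir flips to +; running = +659.9330

+659.9330 rpm (same as input, |ω| = 659.9330 rpm)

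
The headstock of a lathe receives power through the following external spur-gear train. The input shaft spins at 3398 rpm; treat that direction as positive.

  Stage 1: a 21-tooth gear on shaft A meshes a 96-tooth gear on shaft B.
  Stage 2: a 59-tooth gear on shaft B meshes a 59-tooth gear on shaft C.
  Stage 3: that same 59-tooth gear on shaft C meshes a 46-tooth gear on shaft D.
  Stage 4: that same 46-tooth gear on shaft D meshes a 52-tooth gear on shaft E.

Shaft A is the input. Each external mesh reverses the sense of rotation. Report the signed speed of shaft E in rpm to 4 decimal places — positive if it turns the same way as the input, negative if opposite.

Stage 1 [21T→96T]: ω = 3398.0000×21/96 = 743.3125 rpm, dir flips to −; running = −743.3125
Stage 2 [59T→59T]: ω = 743.3125×59/59 = 743.3125 rpm, dir flips to +; running = +743.3125
Stage 3 [59T→46T]: ω = 743.3125×59/46 = 953.3791 rpm, dir flips to −; running = −953.3791
Stage 4 [46T→52T]: ω = 953.3791×46/52 = 843.3738 rpm, dir flips to +; running = +843.3738

+843.3738 rpm (same as input, |ω| = 843.3738 rpm)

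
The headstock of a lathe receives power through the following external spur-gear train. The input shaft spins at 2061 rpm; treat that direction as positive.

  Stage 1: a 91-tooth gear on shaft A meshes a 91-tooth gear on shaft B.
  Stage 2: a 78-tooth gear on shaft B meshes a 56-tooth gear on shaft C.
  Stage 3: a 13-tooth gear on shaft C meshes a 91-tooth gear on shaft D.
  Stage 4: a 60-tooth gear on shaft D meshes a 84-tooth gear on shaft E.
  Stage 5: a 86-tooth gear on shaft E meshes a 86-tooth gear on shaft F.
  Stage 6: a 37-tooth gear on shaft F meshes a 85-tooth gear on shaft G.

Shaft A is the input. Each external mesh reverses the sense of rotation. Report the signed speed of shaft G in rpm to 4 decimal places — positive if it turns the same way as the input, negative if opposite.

Stage 1 [91T→91T]: ω = 2061.0000×91/91 = 2061.0000 rpm, dir flips to −; running = −2061.0000
Stage 2 [78T→56T]: ω = 2061.0000×78/56 = 2870.6786 rpm, dir flips to +; running = +2870.6786
Stage 3 [13T→91T]: ω = 2870.6786×13/91 = 410.0969 rpm, dir flips to −; running = −410.0969
Stage 4 [60T→84T]: ω = 410.0969×60/84 = 292.9264 rpm, dir flips to +; running = +292.9264
Stage 5 [86T→86T]: ω = 292.9264×86/86 = 292.9264 rpm, dir flips to −; running = −292.9264
Stage 6 [37T→85T]: ω = 292.9264×37/85 = 127.5091 rpm, dir flips to +; running = +127.5091

+127.5091 rpm (same as input, |ω| = 127.5091 rpm)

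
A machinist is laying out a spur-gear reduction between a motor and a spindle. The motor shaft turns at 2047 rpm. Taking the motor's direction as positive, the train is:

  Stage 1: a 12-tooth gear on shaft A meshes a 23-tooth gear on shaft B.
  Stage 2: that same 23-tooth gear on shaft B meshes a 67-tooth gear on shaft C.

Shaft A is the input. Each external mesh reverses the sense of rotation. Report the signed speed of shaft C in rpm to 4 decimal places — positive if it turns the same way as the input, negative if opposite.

+366.6269 rpm (same as input, |ω| = 366.6269 rpm)

Stage 1 [12T→23T]: ω = 2047.0000×12/23 = 1068.0000 rpm, dir flips to −; running = −1068.0000
Stage 2 [23T→67T]: ω = 1068.0000×23/67 = 366.6269 rpm, dir flips to +; running = +366.6269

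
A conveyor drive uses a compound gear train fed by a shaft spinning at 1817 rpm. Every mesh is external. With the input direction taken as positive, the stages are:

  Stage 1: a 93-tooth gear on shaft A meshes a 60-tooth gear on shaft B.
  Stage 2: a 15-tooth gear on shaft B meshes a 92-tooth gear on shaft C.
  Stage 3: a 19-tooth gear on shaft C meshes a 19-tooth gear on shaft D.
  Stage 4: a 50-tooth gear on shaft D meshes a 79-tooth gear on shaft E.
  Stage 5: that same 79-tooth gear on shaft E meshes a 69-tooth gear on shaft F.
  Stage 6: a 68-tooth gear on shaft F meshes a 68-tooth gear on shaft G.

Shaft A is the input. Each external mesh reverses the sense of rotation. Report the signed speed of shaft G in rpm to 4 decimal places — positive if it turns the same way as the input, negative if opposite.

+332.7446 rpm (same as input, |ω| = 332.7446 rpm)

Stage 1 [93T→60T]: ω = 1817.0000×93/60 = 2816.3500 rpm, dir flips to −; running = −2816.3500
Stage 2 [15T→92T]: ω = 2816.3500×15/92 = 459.1875 rpm, dir flips to +; running = +459.1875
Stage 3 [19T→19T]: ω = 459.1875×19/19 = 459.1875 rpm, dir flips to −; running = −459.1875
Stage 4 [50T→79T]: ω = 459.1875×50/79 = 290.6250 rpm, dir flips to +; running = +290.6250
Stage 5 [79T→69T]: ω = 290.6250×79/69 = 332.7446 rpm, dir flips to −; running = −332.7446
Stage 6 [68T→68T]: ω = 332.7446×68/68 = 332.7446 rpm, dir flips to +; running = +332.7446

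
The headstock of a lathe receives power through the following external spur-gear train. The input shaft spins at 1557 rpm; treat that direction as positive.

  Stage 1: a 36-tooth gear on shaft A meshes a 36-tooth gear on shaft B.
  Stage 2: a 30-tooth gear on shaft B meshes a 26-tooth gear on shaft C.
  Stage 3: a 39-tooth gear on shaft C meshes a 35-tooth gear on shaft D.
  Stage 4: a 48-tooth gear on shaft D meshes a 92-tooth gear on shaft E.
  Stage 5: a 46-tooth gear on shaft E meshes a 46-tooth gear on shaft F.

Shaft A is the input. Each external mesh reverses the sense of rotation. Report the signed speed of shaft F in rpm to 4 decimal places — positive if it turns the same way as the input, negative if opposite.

Stage 1 [36T→36T]: ω = 1557.0000×36/36 = 1557.0000 rpm, dir flips to −; running = −1557.0000
Stage 2 [30T→26T]: ω = 1557.0000×30/26 = 1796.5385 rpm, dir flips to +; running = +1796.5385
Stage 3 [39T→35T]: ω = 1796.5385×39/35 = 2001.8571 rpm, dir flips to −; running = −2001.8571
Stage 4 [48T→92T]: ω = 2001.8571×48/92 = 1044.4472 rpm, dir flips to +; running = +1044.4472
Stage 5 [46T→46T]: ω = 1044.4472×46/46 = 1044.4472 rpm, dir flips to −; running = −1044.4472

-1044.4472 rpm (opposite to input, |ω| = 1044.4472 rpm)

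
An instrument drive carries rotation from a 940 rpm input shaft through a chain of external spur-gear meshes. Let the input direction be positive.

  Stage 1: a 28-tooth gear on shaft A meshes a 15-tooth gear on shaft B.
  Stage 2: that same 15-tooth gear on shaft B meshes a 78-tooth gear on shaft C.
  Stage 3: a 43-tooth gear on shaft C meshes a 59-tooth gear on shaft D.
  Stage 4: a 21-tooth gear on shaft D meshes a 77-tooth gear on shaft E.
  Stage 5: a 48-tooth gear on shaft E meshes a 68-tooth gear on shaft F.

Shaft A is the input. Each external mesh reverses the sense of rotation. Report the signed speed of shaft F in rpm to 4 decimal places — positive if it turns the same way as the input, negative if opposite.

Stage 1 [28T→15T]: ω = 940.0000×28/15 = 1754.6667 rpm, dir flips to −; running = −1754.6667
Stage 2 [15T→78T]: ω = 1754.6667×15/78 = 337.4359 rpm, dir flips to +; running = +337.4359
Stage 3 [43T→59T]: ω = 337.4359×43/59 = 245.9279 rpm, dir flips to −; running = −245.9279
Stage 4 [21T→77T]: ω = 245.9279×21/77 = 67.0712 rpm, dir flips to +; running = +67.0712
Stage 5 [48T→68T]: ω = 67.0712×48/68 = 47.3444 rpm, dir flips to −; running = −47.3444

-47.3444 rpm (opposite to input, |ω| = 47.3444 rpm)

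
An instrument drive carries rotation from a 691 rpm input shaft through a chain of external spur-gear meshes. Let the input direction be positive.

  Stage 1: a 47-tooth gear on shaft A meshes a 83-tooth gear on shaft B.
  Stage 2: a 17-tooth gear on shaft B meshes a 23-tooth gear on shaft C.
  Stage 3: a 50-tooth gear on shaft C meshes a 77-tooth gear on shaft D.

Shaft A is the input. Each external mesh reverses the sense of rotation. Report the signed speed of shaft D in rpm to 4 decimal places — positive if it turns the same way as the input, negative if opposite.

Stage 1 [47T→83T]: ω = 691.0000×47/83 = 391.2892 rpm, dir flips to −; running = −391.2892
Stage 2 [17T→23T]: ω = 391.2892×17/23 = 289.2137 rpm, dir flips to +; running = +289.2137
Stage 3 [50T→77T]: ω = 289.2137×50/77 = 187.8011 rpm, dir flips to −; running = −187.8011

-187.8011 rpm (opposite to input, |ω| = 187.8011 rpm)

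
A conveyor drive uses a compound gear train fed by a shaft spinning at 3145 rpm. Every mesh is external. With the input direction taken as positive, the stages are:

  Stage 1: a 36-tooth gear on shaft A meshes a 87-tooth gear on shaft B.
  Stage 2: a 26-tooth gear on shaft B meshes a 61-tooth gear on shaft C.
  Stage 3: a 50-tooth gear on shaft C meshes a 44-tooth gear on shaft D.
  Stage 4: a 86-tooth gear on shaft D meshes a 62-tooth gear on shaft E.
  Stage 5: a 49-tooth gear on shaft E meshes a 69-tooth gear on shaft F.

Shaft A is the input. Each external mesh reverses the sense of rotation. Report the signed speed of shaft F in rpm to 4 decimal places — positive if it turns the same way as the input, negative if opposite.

Stage 1 [36T→87T]: ω = 3145.0000×36/87 = 1301.3793 rpm, dir flips to −; running = −1301.3793
Stage 2 [26T→61T]: ω = 1301.3793×26/61 = 554.6863 rpm, dir flips to +; running = +554.6863
Stage 3 [50T→44T]: ω = 554.6863×50/44 = 630.3253 rpm, dir flips to −; running = −630.3253
Stage 4 [86T→62T]: ω = 630.3253×86/62 = 874.3222 rpm, dir flips to +; running = +874.3222
Stage 5 [49T→69T]: ω = 874.3222×49/69 = 620.8955 rpm, dir flips to −; running = −620.8955

-620.8955 rpm (opposite to input, |ω| = 620.8955 rpm)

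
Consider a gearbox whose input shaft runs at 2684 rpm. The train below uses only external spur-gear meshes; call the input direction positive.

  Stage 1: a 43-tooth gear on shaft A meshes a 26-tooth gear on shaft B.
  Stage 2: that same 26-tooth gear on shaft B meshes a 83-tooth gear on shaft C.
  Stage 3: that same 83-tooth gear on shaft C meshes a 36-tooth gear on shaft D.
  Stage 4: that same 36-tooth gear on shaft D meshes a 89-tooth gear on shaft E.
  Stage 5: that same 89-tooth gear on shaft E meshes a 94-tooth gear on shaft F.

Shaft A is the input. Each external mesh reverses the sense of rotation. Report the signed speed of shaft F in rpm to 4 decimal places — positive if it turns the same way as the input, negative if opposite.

Stage 1 [43T→26T]: ω = 2684.0000×43/26 = 4438.9231 rpm, dir flips to −; running = −4438.9231
Stage 2 [26T→83T]: ω = 4438.9231×26/83 = 1390.5060 rpm, dir flips to +; running = +1390.5060
Stage 3 [83T→36T]: ω = 1390.5060×83/36 = 3205.8889 rpm, dir flips to −; running = −3205.8889
Stage 4 [36T→89T]: ω = 3205.8889×36/89 = 1296.7640 rpm, dir flips to +; running = +1296.7640
Stage 5 [89T→94T]: ω = 1296.7640×89/94 = 1227.7872 rpm, dir flips to −; running = −1227.7872

-1227.7872 rpm (opposite to input, |ω| = 1227.7872 rpm)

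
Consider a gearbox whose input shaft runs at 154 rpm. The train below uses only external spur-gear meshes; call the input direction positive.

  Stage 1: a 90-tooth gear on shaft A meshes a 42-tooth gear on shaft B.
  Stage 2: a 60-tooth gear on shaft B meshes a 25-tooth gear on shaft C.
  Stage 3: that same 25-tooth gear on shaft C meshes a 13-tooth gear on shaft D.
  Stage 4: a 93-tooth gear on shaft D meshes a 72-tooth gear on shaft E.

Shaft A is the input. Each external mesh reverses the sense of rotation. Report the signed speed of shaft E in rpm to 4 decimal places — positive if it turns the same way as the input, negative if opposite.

Stage 1 [90T→42T]: ω = 154.0000×90/42 = 330.0000 rpm, dir flips to −; running = −330.0000
Stage 2 [60T→25T]: ω = 330.0000×60/25 = 792.0000 rpm, dir flips to +; running = +792.0000
Stage 3 [25T→13T]: ω = 792.0000×25/13 = 1523.0769 rpm, dir flips to −; running = −1523.0769
Stage 4 [93T→72T]: ω = 1523.0769×93/72 = 1967.3077 rpm, dir flips to +; running = +1967.3077

+1967.3077 rpm (same as input, |ω| = 1967.3077 rpm)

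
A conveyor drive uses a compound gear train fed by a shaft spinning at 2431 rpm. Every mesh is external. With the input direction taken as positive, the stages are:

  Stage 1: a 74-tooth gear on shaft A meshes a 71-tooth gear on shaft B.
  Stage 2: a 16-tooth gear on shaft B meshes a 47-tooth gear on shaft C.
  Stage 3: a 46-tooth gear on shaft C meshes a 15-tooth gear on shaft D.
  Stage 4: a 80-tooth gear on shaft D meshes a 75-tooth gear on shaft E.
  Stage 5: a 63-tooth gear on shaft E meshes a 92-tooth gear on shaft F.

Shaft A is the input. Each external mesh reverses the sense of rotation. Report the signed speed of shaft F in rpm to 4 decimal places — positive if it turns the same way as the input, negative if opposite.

-1932.0950 rpm (opposite to input, |ω| = 1932.0950 rpm)

Stage 1 [74T→71T]: ω = 2431.0000×74/71 = 2533.7183 rpm, dir flips to −; running = −2533.7183
Stage 2 [16T→47T]: ω = 2533.7183×16/47 = 862.5424 rpm, dir flips to +; running = +862.5424
Stage 3 [46T→15T]: ω = 862.5424×46/15 = 2645.1300 rpm, dir flips to −; running = −2645.1300
Stage 4 [80T→75T]: ω = 2645.1300×80/75 = 2821.4720 rpm, dir flips to +; running = +2821.4720
Stage 5 [63T→92T]: ω = 2821.4720×63/92 = 1932.0950 rpm, dir flips to −; running = −1932.0950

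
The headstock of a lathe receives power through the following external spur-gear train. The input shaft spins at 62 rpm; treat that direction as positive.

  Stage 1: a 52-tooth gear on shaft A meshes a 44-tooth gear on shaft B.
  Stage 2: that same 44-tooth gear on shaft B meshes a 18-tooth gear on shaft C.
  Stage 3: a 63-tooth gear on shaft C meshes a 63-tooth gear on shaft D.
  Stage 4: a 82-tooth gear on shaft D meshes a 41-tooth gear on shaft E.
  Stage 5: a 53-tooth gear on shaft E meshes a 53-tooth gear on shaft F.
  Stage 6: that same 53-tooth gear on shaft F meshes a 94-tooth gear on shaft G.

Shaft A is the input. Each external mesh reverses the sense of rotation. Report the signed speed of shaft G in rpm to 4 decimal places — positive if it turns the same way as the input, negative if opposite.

Stage 1 [52T→44T]: ω = 62.0000×52/44 = 73.2727 rpm, dir flips to −; running = −73.2727
Stage 2 [44T→18T]: ω = 73.2727×44/18 = 179.1111 rpm, dir flips to +; running = +179.1111
Stage 3 [63T→63T]: ω = 179.1111×63/63 = 179.1111 rpm, dir flips to −; running = −179.1111
Stage 4 [82T→41T]: ω = 179.1111×82/41 = 358.2222 rpm, dir flips to +; running = +358.2222
Stage 5 [53T→53T]: ω = 358.2222×53/53 = 358.2222 rpm, dir flips to −; running = −358.2222
Stage 6 [53T→94T]: ω = 358.2222×53/94 = 201.9764 rpm, dir flips to +; running = +201.9764

+201.9764 rpm (same as input, |ω| = 201.9764 rpm)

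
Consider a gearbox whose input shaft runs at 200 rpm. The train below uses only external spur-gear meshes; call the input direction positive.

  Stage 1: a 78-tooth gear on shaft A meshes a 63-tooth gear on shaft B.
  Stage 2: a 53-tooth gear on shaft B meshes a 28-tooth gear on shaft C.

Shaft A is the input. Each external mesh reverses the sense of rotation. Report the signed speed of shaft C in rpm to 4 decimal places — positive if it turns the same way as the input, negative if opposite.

Stage 1 [78T→63T]: ω = 200.0000×78/63 = 247.6190 rpm, dir flips to −; running = −247.6190
Stage 2 [53T→28T]: ω = 247.6190×53/28 = 468.7075 rpm, dir flips to +; running = +468.7075

+468.7075 rpm (same as input, |ω| = 468.7075 rpm)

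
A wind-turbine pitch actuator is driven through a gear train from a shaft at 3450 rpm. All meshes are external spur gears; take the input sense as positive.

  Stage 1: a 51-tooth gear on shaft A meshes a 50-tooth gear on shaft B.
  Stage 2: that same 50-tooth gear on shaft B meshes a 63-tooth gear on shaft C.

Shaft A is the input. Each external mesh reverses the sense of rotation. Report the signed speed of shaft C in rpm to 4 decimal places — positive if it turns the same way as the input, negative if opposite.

+2792.8571 rpm (same as input, |ω| = 2792.8571 rpm)

Stage 1 [51T→50T]: ω = 3450.0000×51/50 = 3519.0000 rpm, dir flips to −; running = −3519.0000
Stage 2 [50T→63T]: ω = 3519.0000×50/63 = 2792.8571 rpm, dir flips to +; running = +2792.8571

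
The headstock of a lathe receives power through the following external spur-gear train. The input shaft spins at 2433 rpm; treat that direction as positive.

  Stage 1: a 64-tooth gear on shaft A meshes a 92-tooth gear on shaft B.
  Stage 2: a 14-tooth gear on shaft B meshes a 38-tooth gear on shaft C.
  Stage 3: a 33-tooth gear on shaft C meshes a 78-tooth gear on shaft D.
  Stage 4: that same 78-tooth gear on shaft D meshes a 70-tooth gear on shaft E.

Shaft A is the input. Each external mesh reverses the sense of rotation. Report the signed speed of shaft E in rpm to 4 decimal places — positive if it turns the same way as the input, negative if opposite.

+293.9643 rpm (same as input, |ω| = 293.9643 rpm)

Stage 1 [64T→92T]: ω = 2433.0000×64/92 = 1692.5217 rpm, dir flips to −; running = −1692.5217
Stage 2 [14T→38T]: ω = 1692.5217×14/38 = 623.5606 rpm, dir flips to +; running = +623.5606
Stage 3 [33T→78T]: ω = 623.5606×33/78 = 263.8141 rpm, dir flips to −; running = −263.8141
Stage 4 [78T→70T]: ω = 263.8141×78/70 = 293.9643 rpm, dir flips to +; running = +293.9643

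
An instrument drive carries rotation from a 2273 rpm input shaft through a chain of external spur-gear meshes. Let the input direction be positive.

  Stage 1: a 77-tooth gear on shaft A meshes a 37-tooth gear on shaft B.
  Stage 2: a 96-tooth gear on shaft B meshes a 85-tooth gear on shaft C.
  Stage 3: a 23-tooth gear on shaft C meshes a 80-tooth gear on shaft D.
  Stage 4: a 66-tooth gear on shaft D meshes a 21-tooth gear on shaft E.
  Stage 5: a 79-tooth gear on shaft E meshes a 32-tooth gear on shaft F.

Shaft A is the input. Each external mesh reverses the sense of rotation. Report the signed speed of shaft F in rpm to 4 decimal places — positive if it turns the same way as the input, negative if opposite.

Stage 1 [77T→37T]: ω = 2273.0000×77/37 = 4730.2973 rpm, dir flips to −; running = −4730.2973
Stage 2 [96T→85T]: ω = 4730.2973×96/85 = 5342.4534 rpm, dir flips to +; running = +5342.4534
Stage 3 [23T→80T]: ω = 5342.4534×23/80 = 1535.9554 rpm, dir flips to −; running = −1535.9554
Stage 4 [66T→21T]: ω = 1535.9554×66/21 = 4827.2883 rpm, dir flips to +; running = +4827.2883
Stage 5 [79T→32T]: ω = 4827.2883×79/32 = 11917.3679 rpm, dir flips to −; running = −11917.3679

-11917.3679 rpm (opposite to input, |ω| = 11917.3679 rpm)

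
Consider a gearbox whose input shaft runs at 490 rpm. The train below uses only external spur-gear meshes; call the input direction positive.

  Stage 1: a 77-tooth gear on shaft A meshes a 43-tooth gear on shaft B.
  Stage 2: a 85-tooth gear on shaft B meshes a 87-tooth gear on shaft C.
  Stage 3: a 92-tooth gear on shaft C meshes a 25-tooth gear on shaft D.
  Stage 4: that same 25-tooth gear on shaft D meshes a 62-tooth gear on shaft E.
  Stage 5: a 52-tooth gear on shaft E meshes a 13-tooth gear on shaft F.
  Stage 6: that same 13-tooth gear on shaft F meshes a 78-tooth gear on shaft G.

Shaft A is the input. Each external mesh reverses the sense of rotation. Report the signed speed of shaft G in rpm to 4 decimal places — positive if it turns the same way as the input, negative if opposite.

Stage 1 [77T→43T]: ω = 490.0000×77/43 = 877.4419 rpm, dir flips to −; running = −877.4419
Stage 2 [85T→87T]: ω = 877.4419×85/87 = 857.2708 rpm, dir flips to +; running = +857.2708
Stage 3 [92T→25T]: ω = 857.2708×92/25 = 3154.7565 rpm, dir flips to −; running = −3154.7565
Stage 4 [25T→62T]: ω = 3154.7565×25/62 = 1272.0792 rpm, dir flips to +; running = +1272.0792
Stage 5 [52T→13T]: ω = 1272.0792×52/13 = 5088.3169 rpm, dir flips to −; running = −5088.3169
Stage 6 [13T→78T]: ω = 5088.3169×13/78 = 848.0528 rpm, dir flips to +; running = +848.0528

+848.0528 rpm (same as input, |ω| = 848.0528 rpm)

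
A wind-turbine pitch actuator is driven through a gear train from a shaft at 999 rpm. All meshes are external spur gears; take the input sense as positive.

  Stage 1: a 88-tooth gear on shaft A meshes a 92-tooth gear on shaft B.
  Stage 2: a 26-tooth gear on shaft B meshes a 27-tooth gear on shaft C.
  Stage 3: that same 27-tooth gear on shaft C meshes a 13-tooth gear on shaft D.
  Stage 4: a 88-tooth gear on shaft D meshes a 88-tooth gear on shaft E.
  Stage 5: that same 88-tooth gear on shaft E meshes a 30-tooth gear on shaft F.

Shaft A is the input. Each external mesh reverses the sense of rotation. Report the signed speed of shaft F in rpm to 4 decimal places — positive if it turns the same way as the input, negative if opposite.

-5605.9826 rpm (opposite to input, |ω| = 5605.9826 rpm)

Stage 1 [88T→92T]: ω = 999.0000×88/92 = 955.5652 rpm, dir flips to −; running = −955.5652
Stage 2 [26T→27T]: ω = 955.5652×26/27 = 920.1739 rpm, dir flips to +; running = +920.1739
Stage 3 [27T→13T]: ω = 920.1739×27/13 = 1911.1304 rpm, dir flips to −; running = −1911.1304
Stage 4 [88T→88T]: ω = 1911.1304×88/88 = 1911.1304 rpm, dir flips to +; running = +1911.1304
Stage 5 [88T→30T]: ω = 1911.1304×88/30 = 5605.9826 rpm, dir flips to −; running = −5605.9826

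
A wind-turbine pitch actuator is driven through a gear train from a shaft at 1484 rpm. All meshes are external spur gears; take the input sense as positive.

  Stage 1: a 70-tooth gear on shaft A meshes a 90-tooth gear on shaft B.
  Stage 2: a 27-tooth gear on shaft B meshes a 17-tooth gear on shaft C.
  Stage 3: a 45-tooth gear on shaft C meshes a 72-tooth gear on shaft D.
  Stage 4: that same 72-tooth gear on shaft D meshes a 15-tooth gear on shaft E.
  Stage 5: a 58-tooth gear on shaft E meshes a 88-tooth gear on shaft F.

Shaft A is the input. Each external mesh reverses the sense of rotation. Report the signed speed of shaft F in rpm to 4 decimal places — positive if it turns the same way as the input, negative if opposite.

Stage 1 [70T→90T]: ω = 1484.0000×70/90 = 1154.2222 rpm, dir flips to −; running = −1154.2222
Stage 2 [27T→17T]: ω = 1154.2222×27/17 = 1833.1765 rpm, dir flips to +; running = +1833.1765
Stage 3 [45T→72T]: ω = 1833.1765×45/72 = 1145.7353 rpm, dir flips to −; running = −1145.7353
Stage 4 [72T→15T]: ω = 1145.7353×72/15 = 5499.5294 rpm, dir flips to +; running = +5499.5294
Stage 5 [58T→88T]: ω = 5499.5294×58/88 = 3624.6898 rpm, dir flips to −; running = −3624.6898

-3624.6898 rpm (opposite to input, |ω| = 3624.6898 rpm)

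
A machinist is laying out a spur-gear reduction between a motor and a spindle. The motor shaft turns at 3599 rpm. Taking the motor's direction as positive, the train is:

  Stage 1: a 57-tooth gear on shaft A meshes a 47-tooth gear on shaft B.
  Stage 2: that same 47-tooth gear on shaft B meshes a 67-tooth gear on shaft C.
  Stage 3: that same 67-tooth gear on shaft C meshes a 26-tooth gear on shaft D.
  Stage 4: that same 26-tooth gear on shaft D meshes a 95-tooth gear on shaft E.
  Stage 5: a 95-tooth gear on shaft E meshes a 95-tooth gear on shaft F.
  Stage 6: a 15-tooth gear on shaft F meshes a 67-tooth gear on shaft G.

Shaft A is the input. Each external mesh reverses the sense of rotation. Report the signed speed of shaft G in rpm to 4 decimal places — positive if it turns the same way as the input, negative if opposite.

+483.4478 rpm (same as input, |ω| = 483.4478 rpm)

Stage 1 [57T→47T]: ω = 3599.0000×57/47 = 4364.7447 rpm, dir flips to −; running = −4364.7447
Stage 2 [47T→67T]: ω = 4364.7447×47/67 = 3061.8358 rpm, dir flips to +; running = +3061.8358
Stage 3 [67T→26T]: ω = 3061.8358×67/26 = 7890.1154 rpm, dir flips to −; running = −7890.1154
Stage 4 [26T→95T]: ω = 7890.1154×26/95 = 2159.4000 rpm, dir flips to +; running = +2159.4000
Stage 5 [95T→95T]: ω = 2159.4000×95/95 = 2159.4000 rpm, dir flips to −; running = −2159.4000
Stage 6 [15T→67T]: ω = 2159.4000×15/67 = 483.4478 rpm, dir flips to +; running = +483.4478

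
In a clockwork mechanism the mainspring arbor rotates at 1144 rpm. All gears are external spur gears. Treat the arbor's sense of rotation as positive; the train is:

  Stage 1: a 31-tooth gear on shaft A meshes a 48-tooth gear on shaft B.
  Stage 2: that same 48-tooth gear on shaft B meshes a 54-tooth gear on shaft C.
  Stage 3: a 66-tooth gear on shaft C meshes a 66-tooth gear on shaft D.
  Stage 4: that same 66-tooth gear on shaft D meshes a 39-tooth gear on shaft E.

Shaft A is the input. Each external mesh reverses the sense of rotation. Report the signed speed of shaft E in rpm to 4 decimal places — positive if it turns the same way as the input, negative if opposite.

+1111.4074 rpm (same as input, |ω| = 1111.4074 rpm)

Stage 1 [31T→48T]: ω = 1144.0000×31/48 = 738.8333 rpm, dir flips to −; running = −738.8333
Stage 2 [48T→54T]: ω = 738.8333×48/54 = 656.7407 rpm, dir flips to +; running = +656.7407
Stage 3 [66T→66T]: ω = 656.7407×66/66 = 656.7407 rpm, dir flips to −; running = −656.7407
Stage 4 [66T→39T]: ω = 656.7407×66/39 = 1111.4074 rpm, dir flips to +; running = +1111.4074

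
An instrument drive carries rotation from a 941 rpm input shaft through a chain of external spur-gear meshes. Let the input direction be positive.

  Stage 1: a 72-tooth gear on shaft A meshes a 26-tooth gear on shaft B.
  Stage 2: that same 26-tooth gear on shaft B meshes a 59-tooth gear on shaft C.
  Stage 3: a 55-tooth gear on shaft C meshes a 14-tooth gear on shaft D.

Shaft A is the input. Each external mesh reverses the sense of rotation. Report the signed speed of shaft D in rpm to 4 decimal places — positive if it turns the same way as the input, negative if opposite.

-4511.3317 rpm (opposite to input, |ω| = 4511.3317 rpm)

Stage 1 [72T→26T]: ω = 941.0000×72/26 = 2605.8462 rpm, dir flips to −; running = −2605.8462
Stage 2 [26T→59T]: ω = 2605.8462×26/59 = 1148.3390 rpm, dir flips to +; running = +1148.3390
Stage 3 [55T→14T]: ω = 1148.3390×55/14 = 4511.3317 rpm, dir flips to −; running = −4511.3317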